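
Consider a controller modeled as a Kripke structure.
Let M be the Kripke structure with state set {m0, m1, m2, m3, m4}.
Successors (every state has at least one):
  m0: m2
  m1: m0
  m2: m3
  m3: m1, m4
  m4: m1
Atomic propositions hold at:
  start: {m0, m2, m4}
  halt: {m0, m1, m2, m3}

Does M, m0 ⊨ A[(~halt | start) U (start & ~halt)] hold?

Sat(~halt) = {m4}
Sat(~halt | start) = {m0, m2, m4}
Sat(start & ~halt) = {m4}
A[(~halt | start) U (start & ~halt)]: least fixpoint, start Z0 = Sat((start & ~halt)) = {m4}, add states in Sat(~halt | start) with every successor in Z. Already a fixed point.
Sat(A[(~halt | start) U (start & ~halt)]) = {m4}
m0 ∉ Sat(A[(~halt | start) U (start & ~halt)]) = {m4}, so the formula does not hold at m0.

No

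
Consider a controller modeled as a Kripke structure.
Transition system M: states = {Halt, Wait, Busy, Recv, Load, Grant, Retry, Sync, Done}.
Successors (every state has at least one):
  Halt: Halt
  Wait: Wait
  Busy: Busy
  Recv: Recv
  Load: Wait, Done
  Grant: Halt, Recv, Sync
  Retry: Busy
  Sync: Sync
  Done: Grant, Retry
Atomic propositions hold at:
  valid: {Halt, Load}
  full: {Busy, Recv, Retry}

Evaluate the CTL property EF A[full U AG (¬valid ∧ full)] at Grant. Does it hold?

Sat(¬valid) = {Wait, Busy, Recv, Grant, Retry, Sync, Done}
Sat(¬valid ∧ full) = {Busy, Recv, Retry}
AG (¬valid ∧ full): greatest fixpoint, start Z0 = {Busy, Recv, Retry}, keep only states in Sat with every successor in Z. Already a fixed point.
Sat(AG (¬valid ∧ full)) = {Busy, Recv, Retry}
A[full U AG (¬valid ∧ full)]: least fixpoint, start Z0 = Sat(AG (¬valid ∧ full)) = {Busy, Recv, Retry}, add states in Sat(full) with every successor in Z. Already a fixed point.
Sat(A[full U AG (¬valid ∧ full)]) = {Busy, Recv, Retry}
EF A[full U AG (¬valid ∧ full)]: least fixpoint, start Z0 = {Busy, Recv, Retry}, add states with some successor in Z. Z1 = {Busy, Recv, Grant, Retry, Done}; Z2 = {Busy, Recv, Load, Grant, Retry, Done}; fixed.
Sat(EF A[full U AG (¬valid ∧ full)]) = {Busy, Recv, Load, Grant, Retry, Done}
Grant ∈ Sat(EF A[full U AG (¬valid ∧ full)]) = {Busy, Recv, Load, Grant, Retry, Done}, so the formula holds at Grant.

Yes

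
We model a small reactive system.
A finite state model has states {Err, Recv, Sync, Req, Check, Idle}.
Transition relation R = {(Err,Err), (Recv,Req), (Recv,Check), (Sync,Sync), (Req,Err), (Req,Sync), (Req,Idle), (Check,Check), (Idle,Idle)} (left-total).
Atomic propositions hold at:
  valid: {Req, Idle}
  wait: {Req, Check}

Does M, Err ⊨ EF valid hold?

No

EF valid: least fixpoint, start Z0 = {Req, Idle}, add states with some successor in Z. Z1 = {Recv, Req, Idle}; fixed.
Sat(EF valid) = {Recv, Req, Idle}
Err ∉ Sat(EF valid) = {Recv, Req, Idle}, so the formula does not hold at Err.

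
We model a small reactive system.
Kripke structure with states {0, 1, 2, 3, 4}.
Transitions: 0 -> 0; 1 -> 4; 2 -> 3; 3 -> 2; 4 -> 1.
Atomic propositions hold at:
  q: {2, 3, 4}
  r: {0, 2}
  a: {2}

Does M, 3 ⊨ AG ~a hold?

Sat(~a) = {0, 1, 3, 4}
AG ~a: greatest fixpoint, start Z0 = {0, 1, 3, 4}, keep only states in Sat with every successor in Z. Z1 = {0, 1, 4}; fixed.
Sat(AG ~a) = {0, 1, 4}
3 ∉ Sat(AG ~a) = {0, 1, 4}, so the formula does not hold at 3.

No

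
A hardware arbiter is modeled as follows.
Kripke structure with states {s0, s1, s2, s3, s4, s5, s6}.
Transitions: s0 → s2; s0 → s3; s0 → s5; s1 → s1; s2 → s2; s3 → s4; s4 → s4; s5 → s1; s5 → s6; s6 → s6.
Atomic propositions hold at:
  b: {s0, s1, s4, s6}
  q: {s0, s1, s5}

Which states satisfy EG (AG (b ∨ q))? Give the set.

Sat(b ∨ q) = {s0, s1, s4, s5, s6}
AG (b ∨ q): greatest fixpoint, start Z0 = {s0, s1, s4, s5, s6}, keep only states in Sat with every successor in Z. Z1 = {s1, s4, s5, s6}; fixed.
Sat(AG (b ∨ q)) = {s1, s4, s5, s6}
EG (AG (b ∨ q)): greatest fixpoint, start Z0 = {s1, s4, s5, s6}, keep only states in Sat with some successor in Z. Already a fixed point.
Sat(EG (AG (b ∨ q))) = {s1, s4, s5, s6}

{s1, s4, s5, s6}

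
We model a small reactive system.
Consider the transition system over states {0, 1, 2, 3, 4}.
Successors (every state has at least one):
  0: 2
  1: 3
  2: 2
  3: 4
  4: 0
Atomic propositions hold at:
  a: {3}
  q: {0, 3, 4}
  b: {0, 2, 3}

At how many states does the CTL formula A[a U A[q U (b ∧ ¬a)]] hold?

4

Sat(¬a) = {0, 1, 2, 4}
Sat(b ∧ ¬a) = {0, 2}
A[q U (b ∧ ¬a)]: least fixpoint, start Z0 = Sat((b ∧ ¬a)) = {0, 2}, add states in Sat(q) with every successor in Z. Z1 = {0, 2, 4}; Z2 = {0, 2, 3, 4}; fixed.
Sat(A[q U (b ∧ ¬a)]) = {0, 2, 3, 4}
A[a U A[q U (b ∧ ¬a)]]: least fixpoint, start Z0 = Sat(A[q U (b ∧ ¬a)]) = {0, 2, 3, 4}, add states in Sat(a) with every successor in Z. Already a fixed point.
Sat(A[a U A[q U (b ∧ ¬a)]]) = {0, 2, 3, 4}
|Sat(A[a U A[q U (b ∧ ¬a)]])| = |{0, 2, 3, 4}| = 4.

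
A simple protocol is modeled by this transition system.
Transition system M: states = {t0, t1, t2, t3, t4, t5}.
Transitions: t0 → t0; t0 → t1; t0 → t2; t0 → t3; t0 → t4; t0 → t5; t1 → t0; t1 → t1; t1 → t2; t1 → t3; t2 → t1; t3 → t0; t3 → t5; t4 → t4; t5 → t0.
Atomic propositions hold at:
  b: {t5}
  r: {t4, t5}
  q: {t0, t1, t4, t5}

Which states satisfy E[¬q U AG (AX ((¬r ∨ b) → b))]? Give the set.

{t4}

Sat(¬q) = {t2, t3}
Sat(¬r) = {t0, t1, t2, t3}
Sat(¬r ∨ b) = {t0, t1, t2, t3, t5}
Sat((¬r ∨ b) → b) = {t4, t5}
Sat(AX ((¬r ∨ b) → b)) = {s : every successor in {t4, t5}} = {t4}
AG (AX ((¬r ∨ b) → b)): greatest fixpoint, start Z0 = {t4}, keep only states in Sat with every successor in Z. Already a fixed point.
Sat(AG (AX ((¬r ∨ b) → b))) = {t4}
E[¬q U AG (AX ((¬r ∨ b) → b))]: least fixpoint, start Z0 = Sat(AG (AX ((¬r ∨ b) → b))) = {t4}, add states in Sat(¬q) with some successor in Z. Already a fixed point.
Sat(E[¬q U AG (AX ((¬r ∨ b) → b))]) = {t4}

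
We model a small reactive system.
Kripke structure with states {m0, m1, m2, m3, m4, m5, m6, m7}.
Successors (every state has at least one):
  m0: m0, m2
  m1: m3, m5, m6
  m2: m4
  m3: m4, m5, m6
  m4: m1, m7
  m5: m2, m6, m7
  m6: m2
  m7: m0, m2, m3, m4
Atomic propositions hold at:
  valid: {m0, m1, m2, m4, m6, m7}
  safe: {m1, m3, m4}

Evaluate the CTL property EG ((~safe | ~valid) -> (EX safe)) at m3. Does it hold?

Sat(~safe) = {m0, m2, m5, m6, m7}
Sat(~valid) = {m3, m5}
Sat(~safe | ~valid) = {m0, m2, m3, m5, m6, m7}
Sat(EX safe) = {s : some successor in {m1, m3, m4}} = {m1, m2, m3, m4, m7}
Sat((~safe | ~valid) -> (EX safe)) = {m1, m2, m3, m4, m7}
EG ((~safe | ~valid) -> (EX safe)): greatest fixpoint, start Z0 = {m1, m2, m3, m4, m7}, keep only states in Sat with some successor in Z. Already a fixed point.
Sat(EG ((~safe | ~valid) -> (EX safe))) = {m1, m2, m3, m4, m7}
m3 ∈ Sat(EG ((~safe | ~valid) -> (EX safe))) = {m1, m2, m3, m4, m7}, so the formula holds at m3.

Yes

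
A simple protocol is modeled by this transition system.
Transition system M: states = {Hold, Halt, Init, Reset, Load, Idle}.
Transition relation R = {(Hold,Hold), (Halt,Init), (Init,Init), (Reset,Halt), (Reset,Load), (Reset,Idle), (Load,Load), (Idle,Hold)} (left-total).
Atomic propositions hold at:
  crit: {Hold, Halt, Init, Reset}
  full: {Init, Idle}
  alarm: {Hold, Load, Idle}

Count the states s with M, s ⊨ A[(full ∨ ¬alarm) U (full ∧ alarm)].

1

Sat(¬alarm) = {Halt, Init, Reset}
Sat(full ∨ ¬alarm) = {Halt, Init, Reset, Idle}
Sat(full ∧ alarm) = {Idle}
A[(full ∨ ¬alarm) U (full ∧ alarm)]: least fixpoint, start Z0 = Sat((full ∧ alarm)) = {Idle}, add states in Sat(full ∨ ¬alarm) with every successor in Z. Already a fixed point.
Sat(A[(full ∨ ¬alarm) U (full ∧ alarm)]) = {Idle}
|Sat(A[(full ∨ ¬alarm) U (full ∧ alarm)])| = |{Idle}| = 1.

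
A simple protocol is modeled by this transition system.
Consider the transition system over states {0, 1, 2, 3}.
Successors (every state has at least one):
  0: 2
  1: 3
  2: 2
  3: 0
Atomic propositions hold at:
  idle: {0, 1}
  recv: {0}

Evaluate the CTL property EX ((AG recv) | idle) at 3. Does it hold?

AG recv: greatest fixpoint, start Z0 = {0}, keep only states in Sat with every successor in Z. Z1 = ∅; fixed.
Sat(AG recv) = ∅
Sat((AG recv) | idle) = {0, 1}
Sat(EX ((AG recv) | idle)) = {s : some successor in {0, 1}} = {3}
3 ∈ Sat(EX ((AG recv) | idle)) = {3}, so the formula holds at 3.

Yes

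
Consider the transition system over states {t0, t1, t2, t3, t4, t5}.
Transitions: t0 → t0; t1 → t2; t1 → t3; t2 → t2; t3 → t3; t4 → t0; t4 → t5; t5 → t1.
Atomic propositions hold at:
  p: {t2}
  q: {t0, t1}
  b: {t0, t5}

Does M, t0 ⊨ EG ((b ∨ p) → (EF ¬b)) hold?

Sat(b ∨ p) = {t0, t2, t5}
Sat(¬b) = {t1, t2, t3, t4}
EF ¬b: least fixpoint, start Z0 = {t1, t2, t3, t4}, add states with some successor in Z. Z1 = {t1, t2, t3, t4, t5}; fixed.
Sat(EF ¬b) = {t1, t2, t3, t4, t5}
Sat((b ∨ p) → (EF ¬b)) = {t1, t2, t3, t4, t5}
EG ((b ∨ p) → (EF ¬b)): greatest fixpoint, start Z0 = {t1, t2, t3, t4, t5}, keep only states in Sat with some successor in Z. Already a fixed point.
Sat(EG ((b ∨ p) → (EF ¬b))) = {t1, t2, t3, t4, t5}
t0 ∉ Sat(EG ((b ∨ p) → (EF ¬b))) = {t1, t2, t3, t4, t5}, so the formula does not hold at t0.

No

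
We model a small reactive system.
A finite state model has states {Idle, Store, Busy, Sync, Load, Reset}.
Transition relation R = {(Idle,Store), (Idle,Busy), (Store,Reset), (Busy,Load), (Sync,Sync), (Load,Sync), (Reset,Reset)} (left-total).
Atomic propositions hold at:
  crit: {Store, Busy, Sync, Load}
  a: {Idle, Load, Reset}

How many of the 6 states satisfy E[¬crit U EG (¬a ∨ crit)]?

4

Sat(¬crit) = {Idle, Reset}
Sat(¬a) = {Store, Busy, Sync}
Sat(¬a ∨ crit) = {Store, Busy, Sync, Load}
EG (¬a ∨ crit): greatest fixpoint, start Z0 = {Store, Busy, Sync, Load}, keep only states in Sat with some successor in Z. Z1 = {Busy, Sync, Load}; fixed.
Sat(EG (¬a ∨ crit)) = {Busy, Sync, Load}
E[¬crit U EG (¬a ∨ crit)]: least fixpoint, start Z0 = Sat(EG (¬a ∨ crit)) = {Busy, Sync, Load}, add states in Sat(¬crit) with some successor in Z. Z1 = {Idle, Busy, Sync, Load}; fixed.
Sat(E[¬crit U EG (¬a ∨ crit)]) = {Idle, Busy, Sync, Load}
|Sat(E[¬crit U EG (¬a ∨ crit)])| = |{Idle, Busy, Sync, Load}| = 4.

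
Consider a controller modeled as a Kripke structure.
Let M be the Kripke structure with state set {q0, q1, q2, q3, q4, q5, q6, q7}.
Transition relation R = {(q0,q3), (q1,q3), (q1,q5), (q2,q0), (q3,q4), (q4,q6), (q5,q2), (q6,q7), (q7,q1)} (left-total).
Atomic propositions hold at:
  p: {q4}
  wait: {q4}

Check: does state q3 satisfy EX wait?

Sat(EX wait) = {s : some successor in {q4}} = {q3}
q3 ∈ Sat(EX wait) = {q3}, so the formula holds at q3.

Yes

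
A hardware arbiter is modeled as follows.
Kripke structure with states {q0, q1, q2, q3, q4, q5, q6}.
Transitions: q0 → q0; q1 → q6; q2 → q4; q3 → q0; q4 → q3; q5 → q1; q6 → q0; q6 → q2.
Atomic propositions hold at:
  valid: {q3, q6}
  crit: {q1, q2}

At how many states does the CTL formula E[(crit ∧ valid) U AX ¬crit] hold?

5

Sat(crit ∧ valid) = ∅
Sat(¬crit) = {q0, q3, q4, q5, q6}
Sat(AX ¬crit) = {s : every successor in {q0, q3, q4, q5, q6}} = {q0, q1, q2, q3, q4}
E[(crit ∧ valid) U AX ¬crit]: least fixpoint, start Z0 = Sat(AX ¬crit) = {q0, q1, q2, q3, q4}, add states in Sat(crit ∧ valid) with some successor in Z. Already a fixed point.
Sat(E[(crit ∧ valid) U AX ¬crit]) = {q0, q1, q2, q3, q4}
|Sat(E[(crit ∧ valid) U AX ¬crit])| = |{q0, q1, q2, q3, q4}| = 5.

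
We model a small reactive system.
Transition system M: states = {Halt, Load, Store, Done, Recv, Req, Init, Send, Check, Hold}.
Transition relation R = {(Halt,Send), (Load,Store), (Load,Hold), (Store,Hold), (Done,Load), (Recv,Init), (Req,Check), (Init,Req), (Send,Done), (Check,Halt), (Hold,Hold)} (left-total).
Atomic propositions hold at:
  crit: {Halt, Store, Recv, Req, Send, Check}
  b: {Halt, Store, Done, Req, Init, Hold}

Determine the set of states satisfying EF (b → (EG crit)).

{Halt, Load, Done, Recv, Req, Init, Send, Check}

EG crit: greatest fixpoint, start Z0 = {Halt, Store, Recv, Req, Send, Check}, keep only states in Sat with some successor in Z. Z1 = {Halt, Req, Check}; Z2 = {Req, Check}; Z3 = {Req}; Z4 = ∅; fixed.
Sat(EG crit) = ∅
Sat(b → (EG crit)) = {Load, Recv, Send, Check}
EF (b → (EG crit)): least fixpoint, start Z0 = {Load, Recv, Send, Check}, add states with some successor in Z. Z1 = {Halt, Load, Done, Recv, Req, Send, Check}; Z2 = {Halt, Load, Done, Recv, Req, Init, Send, Check}; fixed.
Sat(EF (b → (EG crit))) = {Halt, Load, Done, Recv, Req, Init, Send, Check}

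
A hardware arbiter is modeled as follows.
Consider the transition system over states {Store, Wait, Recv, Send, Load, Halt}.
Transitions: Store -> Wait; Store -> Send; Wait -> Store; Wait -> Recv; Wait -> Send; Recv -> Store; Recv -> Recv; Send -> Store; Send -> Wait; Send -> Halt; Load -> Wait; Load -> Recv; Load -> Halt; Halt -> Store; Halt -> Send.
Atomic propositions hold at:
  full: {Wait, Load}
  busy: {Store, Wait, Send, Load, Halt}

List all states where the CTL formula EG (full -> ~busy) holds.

{Store, Recv, Send, Halt}

Sat(~busy) = {Recv}
Sat(full -> ~busy) = {Store, Recv, Send, Halt}
EG (full -> ~busy): greatest fixpoint, start Z0 = {Store, Recv, Send, Halt}, keep only states in Sat with some successor in Z. Already a fixed point.
Sat(EG (full -> ~busy)) = {Store, Recv, Send, Halt}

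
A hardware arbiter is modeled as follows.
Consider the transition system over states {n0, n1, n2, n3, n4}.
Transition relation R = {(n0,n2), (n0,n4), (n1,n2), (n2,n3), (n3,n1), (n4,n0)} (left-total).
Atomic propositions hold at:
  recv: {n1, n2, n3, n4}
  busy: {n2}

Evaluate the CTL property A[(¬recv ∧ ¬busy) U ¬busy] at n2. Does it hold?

No

Sat(¬recv) = {n0}
Sat(¬busy) = {n0, n1, n3, n4}
Sat(¬recv ∧ ¬busy) = {n0}
A[(¬recv ∧ ¬busy) U ¬busy]: least fixpoint, start Z0 = Sat(¬busy) = {n0, n1, n3, n4}, add states in Sat(¬recv ∧ ¬busy) with every successor in Z. Already a fixed point.
Sat(A[(¬recv ∧ ¬busy) U ¬busy]) = {n0, n1, n3, n4}
n2 ∉ Sat(A[(¬recv ∧ ¬busy) U ¬busy]) = {n0, n1, n3, n4}, so the formula does not hold at n2.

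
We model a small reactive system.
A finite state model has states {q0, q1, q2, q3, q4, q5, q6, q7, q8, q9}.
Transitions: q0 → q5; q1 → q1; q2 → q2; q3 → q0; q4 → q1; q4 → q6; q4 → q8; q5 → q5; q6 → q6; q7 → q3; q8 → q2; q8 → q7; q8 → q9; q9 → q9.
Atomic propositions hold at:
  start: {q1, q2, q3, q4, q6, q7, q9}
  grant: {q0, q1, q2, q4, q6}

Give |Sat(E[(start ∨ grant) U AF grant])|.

Sat(start ∨ grant) = {q0, q1, q2, q3, q4, q6, q7, q9}
AF grant: least fixpoint, start Z0 = {q0, q1, q2, q4, q6}, add states with every successor in Z. Z1 = {q0, q1, q2, q3, q4, q6}; Z2 = {q0, q1, q2, q3, q4, q6, q7}; fixed.
Sat(AF grant) = {q0, q1, q2, q3, q4, q6, q7}
E[(start ∨ grant) U AF grant]: least fixpoint, start Z0 = Sat(AF grant) = {q0, q1, q2, q3, q4, q6, q7}, add states in Sat(start ∨ grant) with some successor in Z. Already a fixed point.
Sat(E[(start ∨ grant) U AF grant]) = {q0, q1, q2, q3, q4, q6, q7}
|Sat(E[(start ∨ grant) U AF grant])| = |{q0, q1, q2, q3, q4, q6, q7}| = 7.

7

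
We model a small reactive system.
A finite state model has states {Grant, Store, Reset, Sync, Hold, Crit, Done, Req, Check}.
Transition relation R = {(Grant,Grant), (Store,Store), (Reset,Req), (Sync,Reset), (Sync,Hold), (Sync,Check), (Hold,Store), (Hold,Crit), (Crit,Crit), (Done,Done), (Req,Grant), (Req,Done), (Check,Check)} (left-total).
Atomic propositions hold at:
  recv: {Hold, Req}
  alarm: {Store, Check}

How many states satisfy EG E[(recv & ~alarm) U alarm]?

Sat(~alarm) = {Grant, Reset, Sync, Hold, Crit, Done, Req}
Sat(recv & ~alarm) = {Hold, Req}
E[(recv & ~alarm) U alarm]: least fixpoint, start Z0 = Sat(alarm) = {Store, Check}, add states in Sat(recv & ~alarm) with some successor in Z. Z1 = {Store, Hold, Check}; fixed.
Sat(E[(recv & ~alarm) U alarm]) = {Store, Hold, Check}
EG E[(recv & ~alarm) U alarm]: greatest fixpoint, start Z0 = {Store, Hold, Check}, keep only states in Sat with some successor in Z. Already a fixed point.
Sat(EG E[(recv & ~alarm) U alarm]) = {Store, Hold, Check}
|Sat(EG E[(recv & ~alarm) U alarm])| = |{Store, Hold, Check}| = 3.

3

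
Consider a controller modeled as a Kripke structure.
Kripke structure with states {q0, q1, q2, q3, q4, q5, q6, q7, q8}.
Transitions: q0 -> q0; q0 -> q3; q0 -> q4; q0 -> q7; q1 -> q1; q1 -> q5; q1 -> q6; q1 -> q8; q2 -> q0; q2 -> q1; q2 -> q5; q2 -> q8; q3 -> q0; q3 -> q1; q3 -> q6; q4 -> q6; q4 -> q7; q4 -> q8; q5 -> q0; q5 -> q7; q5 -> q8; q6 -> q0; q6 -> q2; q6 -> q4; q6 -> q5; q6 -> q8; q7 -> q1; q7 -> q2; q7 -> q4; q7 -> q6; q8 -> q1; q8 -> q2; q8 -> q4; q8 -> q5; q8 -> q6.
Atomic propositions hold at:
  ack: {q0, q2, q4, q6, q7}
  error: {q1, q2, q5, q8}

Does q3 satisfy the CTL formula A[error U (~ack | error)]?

Yes

Sat(~ack) = {q1, q3, q5, q8}
Sat(~ack | error) = {q1, q2, q3, q5, q8}
A[error U (~ack | error)]: least fixpoint, start Z0 = Sat((~ack | error)) = {q1, q2, q3, q5, q8}, add states in Sat(error) with every successor in Z. Already a fixed point.
Sat(A[error U (~ack | error)]) = {q1, q2, q3, q5, q8}
q3 ∈ Sat(A[error U (~ack | error)]) = {q1, q2, q3, q5, q8}, so the formula holds at q3.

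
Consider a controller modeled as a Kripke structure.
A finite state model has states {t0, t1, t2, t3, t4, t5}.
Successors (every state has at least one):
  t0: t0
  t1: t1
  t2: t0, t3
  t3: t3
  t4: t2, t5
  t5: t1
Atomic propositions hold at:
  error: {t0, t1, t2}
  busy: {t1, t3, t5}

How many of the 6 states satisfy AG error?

AG error: greatest fixpoint, start Z0 = {t0, t1, t2}, keep only states in Sat with every successor in Z. Z1 = {t0, t1}; fixed.
Sat(AG error) = {t0, t1}
|Sat(AG error)| = |{t0, t1}| = 2.

2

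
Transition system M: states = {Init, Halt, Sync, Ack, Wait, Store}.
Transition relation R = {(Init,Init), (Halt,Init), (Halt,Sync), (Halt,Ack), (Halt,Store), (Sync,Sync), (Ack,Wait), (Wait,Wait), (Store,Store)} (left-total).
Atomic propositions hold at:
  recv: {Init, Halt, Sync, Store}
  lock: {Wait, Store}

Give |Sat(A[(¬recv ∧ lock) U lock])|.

2

Sat(¬recv) = {Ack, Wait}
Sat(¬recv ∧ lock) = {Wait}
A[(¬recv ∧ lock) U lock]: least fixpoint, start Z0 = Sat(lock) = {Wait, Store}, add states in Sat(¬recv ∧ lock) with every successor in Z. Already a fixed point.
Sat(A[(¬recv ∧ lock) U lock]) = {Wait, Store}
|Sat(A[(¬recv ∧ lock) U lock])| = |{Wait, Store}| = 2.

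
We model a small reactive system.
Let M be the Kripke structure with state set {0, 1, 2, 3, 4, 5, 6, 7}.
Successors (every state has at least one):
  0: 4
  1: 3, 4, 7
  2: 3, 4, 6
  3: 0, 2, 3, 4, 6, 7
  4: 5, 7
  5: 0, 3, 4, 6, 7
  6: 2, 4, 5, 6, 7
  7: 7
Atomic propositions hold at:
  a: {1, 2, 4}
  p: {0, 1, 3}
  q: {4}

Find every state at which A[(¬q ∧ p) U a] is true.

{0, 1, 2, 4}

Sat(¬q) = {0, 1, 2, 3, 5, 6, 7}
Sat(¬q ∧ p) = {0, 1, 3}
A[(¬q ∧ p) U a]: least fixpoint, start Z0 = Sat(a) = {1, 2, 4}, add states in Sat(¬q ∧ p) with every successor in Z. Z1 = {0, 1, 2, 4}; fixed.
Sat(A[(¬q ∧ p) U a]) = {0, 1, 2, 4}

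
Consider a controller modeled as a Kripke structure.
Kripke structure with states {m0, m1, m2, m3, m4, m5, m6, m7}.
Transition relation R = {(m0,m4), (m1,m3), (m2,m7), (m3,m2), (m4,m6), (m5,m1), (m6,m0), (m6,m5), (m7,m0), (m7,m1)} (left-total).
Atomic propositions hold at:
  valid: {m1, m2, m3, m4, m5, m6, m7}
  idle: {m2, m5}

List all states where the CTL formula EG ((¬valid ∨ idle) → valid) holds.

Sat(¬valid) = {m0}
Sat(¬valid ∨ idle) = {m0, m2, m5}
Sat((¬valid ∨ idle) → valid) = {m1, m2, m3, m4, m5, m6, m7}
EG ((¬valid ∨ idle) → valid): greatest fixpoint, start Z0 = {m1, m2, m3, m4, m5, m6, m7}, keep only states in Sat with some successor in Z. Already a fixed point.
Sat(EG ((¬valid ∨ idle) → valid)) = {m1, m2, m3, m4, m5, m6, m7}

{m1, m2, m3, m4, m5, m6, m7}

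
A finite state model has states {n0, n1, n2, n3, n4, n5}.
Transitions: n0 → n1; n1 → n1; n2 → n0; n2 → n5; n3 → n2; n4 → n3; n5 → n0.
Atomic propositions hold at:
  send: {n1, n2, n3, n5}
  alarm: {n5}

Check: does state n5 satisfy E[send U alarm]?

E[send U alarm]: least fixpoint, start Z0 = Sat(alarm) = {n5}, add states in Sat(send) with some successor in Z. Z1 = {n2, n5}; Z2 = {n2, n3, n5}; fixed.
Sat(E[send U alarm]) = {n2, n3, n5}
n5 ∈ Sat(E[send U alarm]) = {n2, n3, n5}, so the formula holds at n5.

Yes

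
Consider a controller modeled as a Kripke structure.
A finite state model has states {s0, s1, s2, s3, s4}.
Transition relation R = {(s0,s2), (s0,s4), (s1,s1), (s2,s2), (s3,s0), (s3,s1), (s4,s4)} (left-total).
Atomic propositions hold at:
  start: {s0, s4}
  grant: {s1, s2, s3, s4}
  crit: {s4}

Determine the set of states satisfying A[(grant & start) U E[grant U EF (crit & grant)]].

{s0, s3, s4}

Sat(grant & start) = {s4}
Sat(crit & grant) = {s4}
EF (crit & grant): least fixpoint, start Z0 = {s4}, add states with some successor in Z. Z1 = {s0, s4}; Z2 = {s0, s3, s4}; fixed.
Sat(EF (crit & grant)) = {s0, s3, s4}
E[grant U EF (crit & grant)]: least fixpoint, start Z0 = Sat(EF (crit & grant)) = {s0, s3, s4}, add states in Sat(grant) with some successor in Z. Already a fixed point.
Sat(E[grant U EF (crit & grant)]) = {s0, s3, s4}
A[(grant & start) U E[grant U EF (crit & grant)]]: least fixpoint, start Z0 = Sat(E[grant U EF (crit & grant)]) = {s0, s3, s4}, add states in Sat(grant & start) with every successor in Z. Already a fixed point.
Sat(A[(grant & start) U E[grant U EF (crit & grant)]]) = {s0, s3, s4}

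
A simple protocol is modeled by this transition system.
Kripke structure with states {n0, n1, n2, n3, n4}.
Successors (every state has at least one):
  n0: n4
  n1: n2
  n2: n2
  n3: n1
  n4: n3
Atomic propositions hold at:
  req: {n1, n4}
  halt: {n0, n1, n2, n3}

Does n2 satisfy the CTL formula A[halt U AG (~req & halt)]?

Sat(~req) = {n0, n2, n3}
Sat(~req & halt) = {n0, n2, n3}
AG (~req & halt): greatest fixpoint, start Z0 = {n0, n2, n3}, keep only states in Sat with every successor in Z. Z1 = {n2}; fixed.
Sat(AG (~req & halt)) = {n2}
A[halt U AG (~req & halt)]: least fixpoint, start Z0 = Sat(AG (~req & halt)) = {n2}, add states in Sat(halt) with every successor in Z. Z1 = {n1, n2}; Z2 = {n1, n2, n3}; fixed.
Sat(A[halt U AG (~req & halt)]) = {n1, n2, n3}
n2 ∈ Sat(A[halt U AG (~req & halt)]) = {n1, n2, n3}, so the formula holds at n2.

Yes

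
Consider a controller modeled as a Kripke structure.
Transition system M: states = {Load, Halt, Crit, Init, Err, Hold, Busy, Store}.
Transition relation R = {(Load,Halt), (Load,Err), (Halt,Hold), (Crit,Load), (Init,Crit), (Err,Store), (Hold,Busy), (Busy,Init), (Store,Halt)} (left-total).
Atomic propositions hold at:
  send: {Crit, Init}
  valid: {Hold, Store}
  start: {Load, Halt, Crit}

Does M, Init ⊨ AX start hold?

Yes

Sat(AX start) = {s : every successor in {Load, Halt, Crit}} = {Crit, Init, Store}
Init ∈ Sat(AX start) = {Crit, Init, Store}, so the formula holds at Init.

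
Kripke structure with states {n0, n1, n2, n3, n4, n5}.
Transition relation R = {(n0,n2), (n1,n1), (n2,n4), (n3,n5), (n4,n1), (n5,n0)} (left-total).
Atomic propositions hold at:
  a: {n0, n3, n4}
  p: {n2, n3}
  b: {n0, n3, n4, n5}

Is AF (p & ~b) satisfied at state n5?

Sat(~b) = {n1, n2}
Sat(p & ~b) = {n2}
AF (p & ~b): least fixpoint, start Z0 = {n2}, add states with every successor in Z. Z1 = {n0, n2}; Z2 = {n0, n2, n5}; Z3 = {n0, n2, n3, n5}; fixed.
Sat(AF (p & ~b)) = {n0, n2, n3, n5}
n5 ∈ Sat(AF (p & ~b)) = {n0, n2, n3, n5}, so the formula holds at n5.

Yes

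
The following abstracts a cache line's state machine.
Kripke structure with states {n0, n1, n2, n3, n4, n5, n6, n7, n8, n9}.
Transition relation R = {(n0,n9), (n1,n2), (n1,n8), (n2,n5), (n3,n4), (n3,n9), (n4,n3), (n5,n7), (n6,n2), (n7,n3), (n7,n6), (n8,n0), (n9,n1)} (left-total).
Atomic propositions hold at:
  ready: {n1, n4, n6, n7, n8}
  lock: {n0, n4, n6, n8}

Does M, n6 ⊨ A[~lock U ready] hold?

Sat(~lock) = {n1, n2, n3, n5, n7, n9}
A[~lock U ready]: least fixpoint, start Z0 = Sat(ready) = {n1, n4, n6, n7, n8}, add states in Sat(~lock) with every successor in Z. Z1 = {n1, n4, n5, n6, n7, n8, n9}; Z2 = {n1, n2, n3, n4, n5, n6, n7, n8, n9}; fixed.
Sat(A[~lock U ready]) = {n1, n2, n3, n4, n5, n6, n7, n8, n9}
n6 ∈ Sat(A[~lock U ready]) = {n1, n2, n3, n4, n5, n6, n7, n8, n9}, so the formula holds at n6.

Yes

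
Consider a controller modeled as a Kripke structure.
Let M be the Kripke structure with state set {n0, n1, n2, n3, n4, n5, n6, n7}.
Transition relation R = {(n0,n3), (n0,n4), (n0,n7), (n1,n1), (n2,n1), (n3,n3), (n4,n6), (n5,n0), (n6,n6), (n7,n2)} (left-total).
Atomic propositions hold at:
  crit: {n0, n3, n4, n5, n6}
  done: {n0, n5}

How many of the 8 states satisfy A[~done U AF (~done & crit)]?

3

Sat(~done) = {n1, n2, n3, n4, n6, n7}
Sat(~done & crit) = {n3, n4, n6}
AF (~done & crit): least fixpoint, start Z0 = {n3, n4, n6}, add states with every successor in Z. Already a fixed point.
Sat(AF (~done & crit)) = {n3, n4, n6}
A[~done U AF (~done & crit)]: least fixpoint, start Z0 = Sat(AF (~done & crit)) = {n3, n4, n6}, add states in Sat(~done) with every successor in Z. Already a fixed point.
Sat(A[~done U AF (~done & crit)]) = {n3, n4, n6}
|Sat(A[~done U AF (~done & crit)])| = |{n3, n4, n6}| = 3.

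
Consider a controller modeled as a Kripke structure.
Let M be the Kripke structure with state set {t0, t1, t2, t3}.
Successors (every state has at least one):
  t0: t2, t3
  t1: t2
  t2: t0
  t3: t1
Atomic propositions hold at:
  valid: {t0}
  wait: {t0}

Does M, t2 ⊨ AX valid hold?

Yes

Sat(AX valid) = {s : every successor in {t0}} = {t2}
t2 ∈ Sat(AX valid) = {t2}, so the formula holds at t2.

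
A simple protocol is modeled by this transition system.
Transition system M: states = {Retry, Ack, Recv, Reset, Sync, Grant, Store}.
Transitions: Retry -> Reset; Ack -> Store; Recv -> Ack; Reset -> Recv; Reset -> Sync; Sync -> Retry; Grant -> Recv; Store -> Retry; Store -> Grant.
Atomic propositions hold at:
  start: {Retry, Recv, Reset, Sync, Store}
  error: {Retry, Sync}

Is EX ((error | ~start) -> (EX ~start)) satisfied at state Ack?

Sat(~start) = {Ack, Grant}
Sat(error | ~start) = {Retry, Ack, Sync, Grant}
Sat(EX ~start) = {s : some successor in {Ack, Grant}} = {Recv, Store}
Sat((error | ~start) -> (EX ~start)) = {Recv, Reset, Store}
Sat(EX ((error | ~start) -> (EX ~start))) = {s : some successor in {Recv, Reset, Store}} = {Retry, Ack, Reset, Grant}
Ack ∈ Sat(EX ((error | ~start) -> (EX ~start))) = {Retry, Ack, Reset, Grant}, so the formula holds at Ack.

Yes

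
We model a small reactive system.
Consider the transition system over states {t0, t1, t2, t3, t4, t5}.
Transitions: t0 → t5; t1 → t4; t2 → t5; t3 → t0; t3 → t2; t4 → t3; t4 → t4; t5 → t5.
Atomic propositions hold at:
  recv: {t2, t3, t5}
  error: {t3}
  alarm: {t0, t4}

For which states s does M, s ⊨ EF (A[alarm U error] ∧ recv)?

{t1, t3, t4}

A[alarm U error]: least fixpoint, start Z0 = Sat(error) = {t3}, add states in Sat(alarm) with every successor in Z. Already a fixed point.
Sat(A[alarm U error]) = {t3}
Sat(A[alarm U error] ∧ recv) = {t3}
EF (A[alarm U error] ∧ recv): least fixpoint, start Z0 = {t3}, add states with some successor in Z. Z1 = {t3, t4}; Z2 = {t1, t3, t4}; fixed.
Sat(EF (A[alarm U error] ∧ recv)) = {t1, t3, t4}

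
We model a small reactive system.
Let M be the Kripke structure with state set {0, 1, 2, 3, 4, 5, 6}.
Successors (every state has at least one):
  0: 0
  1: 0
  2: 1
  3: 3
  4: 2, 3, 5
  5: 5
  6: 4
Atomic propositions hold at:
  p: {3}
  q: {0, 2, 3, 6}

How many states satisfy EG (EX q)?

Sat(EX q) = {s : some successor in {0, 2, 3, 6}} = {0, 1, 3, 4}
EG (EX q): greatest fixpoint, start Z0 = {0, 1, 3, 4}, keep only states in Sat with some successor in Z. Already a fixed point.
Sat(EG (EX q)) = {0, 1, 3, 4}
|Sat(EG (EX q))| = |{0, 1, 3, 4}| = 4.

4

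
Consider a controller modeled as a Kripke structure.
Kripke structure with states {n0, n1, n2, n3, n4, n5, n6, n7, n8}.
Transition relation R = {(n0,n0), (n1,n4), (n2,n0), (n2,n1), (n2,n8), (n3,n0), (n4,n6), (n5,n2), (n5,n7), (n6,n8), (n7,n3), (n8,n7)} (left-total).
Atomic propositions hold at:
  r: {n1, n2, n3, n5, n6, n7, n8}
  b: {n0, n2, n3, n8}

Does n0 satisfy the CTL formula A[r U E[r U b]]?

E[r U b]: least fixpoint, start Z0 = Sat(b) = {n0, n2, n3, n8}, add states in Sat(r) with some successor in Z. Z1 = {n0, n2, n3, n5, n6, n7, n8}; fixed.
Sat(E[r U b]) = {n0, n2, n3, n5, n6, n7, n8}
A[r U E[r U b]]: least fixpoint, start Z0 = Sat(E[r U b]) = {n0, n2, n3, n5, n6, n7, n8}, add states in Sat(r) with every successor in Z. Already a fixed point.
Sat(A[r U E[r U b]]) = {n0, n2, n3, n5, n6, n7, n8}
n0 ∈ Sat(A[r U E[r U b]]) = {n0, n2, n3, n5, n6, n7, n8}, so the formula holds at n0.

Yes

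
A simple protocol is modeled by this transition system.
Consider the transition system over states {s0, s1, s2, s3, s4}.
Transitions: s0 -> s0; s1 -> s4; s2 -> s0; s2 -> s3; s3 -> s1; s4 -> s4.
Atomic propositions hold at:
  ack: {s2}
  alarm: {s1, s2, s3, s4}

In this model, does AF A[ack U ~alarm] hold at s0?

Sat(~alarm) = {s0}
A[ack U ~alarm]: least fixpoint, start Z0 = Sat(~alarm) = {s0}, add states in Sat(ack) with every successor in Z. Already a fixed point.
Sat(A[ack U ~alarm]) = {s0}
AF A[ack U ~alarm]: least fixpoint, start Z0 = {s0}, add states with every successor in Z. Already a fixed point.
Sat(AF A[ack U ~alarm]) = {s0}
s0 ∈ Sat(AF A[ack U ~alarm]) = {s0}, so the formula holds at s0.

Yes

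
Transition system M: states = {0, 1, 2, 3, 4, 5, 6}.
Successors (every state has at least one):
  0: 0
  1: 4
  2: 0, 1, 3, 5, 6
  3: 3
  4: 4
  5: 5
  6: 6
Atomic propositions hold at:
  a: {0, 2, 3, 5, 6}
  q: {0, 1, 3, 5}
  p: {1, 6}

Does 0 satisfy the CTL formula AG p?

No

AG p: greatest fixpoint, start Z0 = {1, 6}, keep only states in Sat with every successor in Z. Z1 = {6}; fixed.
Sat(AG p) = {6}
0 ∉ Sat(AG p) = {6}, so the formula does not hold at 0.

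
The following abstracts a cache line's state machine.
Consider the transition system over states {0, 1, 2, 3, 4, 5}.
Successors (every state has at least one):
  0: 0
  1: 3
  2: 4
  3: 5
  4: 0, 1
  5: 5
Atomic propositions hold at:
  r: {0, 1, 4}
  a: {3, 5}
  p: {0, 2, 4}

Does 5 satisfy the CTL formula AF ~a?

No

Sat(~a) = {0, 1, 2, 4}
AF ~a: least fixpoint, start Z0 = {0, 1, 2, 4}, add states with every successor in Z. Already a fixed point.
Sat(AF ~a) = {0, 1, 2, 4}
5 ∉ Sat(AF ~a) = {0, 1, 2, 4}, so the formula does not hold at 5.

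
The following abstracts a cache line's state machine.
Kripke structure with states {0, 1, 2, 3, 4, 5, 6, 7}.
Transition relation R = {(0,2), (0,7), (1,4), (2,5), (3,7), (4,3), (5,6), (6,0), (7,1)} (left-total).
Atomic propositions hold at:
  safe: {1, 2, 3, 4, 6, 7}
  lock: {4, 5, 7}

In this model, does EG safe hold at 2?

No

EG safe: greatest fixpoint, start Z0 = {1, 2, 3, 4, 6, 7}, keep only states in Sat with some successor in Z. Z1 = {1, 3, 4, 7}; fixed.
Sat(EG safe) = {1, 3, 4, 7}
2 ∉ Sat(EG safe) = {1, 3, 4, 7}, so the formula does not hold at 2.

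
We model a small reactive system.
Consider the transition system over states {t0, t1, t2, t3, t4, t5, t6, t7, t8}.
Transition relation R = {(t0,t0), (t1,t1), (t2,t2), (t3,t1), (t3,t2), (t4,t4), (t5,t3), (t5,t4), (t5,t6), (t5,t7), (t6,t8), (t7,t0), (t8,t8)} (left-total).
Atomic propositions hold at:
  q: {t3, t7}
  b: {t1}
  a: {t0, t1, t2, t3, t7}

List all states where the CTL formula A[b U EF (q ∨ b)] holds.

Sat(q ∨ b) = {t1, t3, t7}
EF (q ∨ b): least fixpoint, start Z0 = {t1, t3, t7}, add states with some successor in Z. Z1 = {t1, t3, t5, t7}; fixed.
Sat(EF (q ∨ b)) = {t1, t3, t5, t7}
A[b U EF (q ∨ b)]: least fixpoint, start Z0 = Sat(EF (q ∨ b)) = {t1, t3, t5, t7}, add states in Sat(b) with every successor in Z. Already a fixed point.
Sat(A[b U EF (q ∨ b)]) = {t1, t3, t5, t7}

{t1, t3, t5, t7}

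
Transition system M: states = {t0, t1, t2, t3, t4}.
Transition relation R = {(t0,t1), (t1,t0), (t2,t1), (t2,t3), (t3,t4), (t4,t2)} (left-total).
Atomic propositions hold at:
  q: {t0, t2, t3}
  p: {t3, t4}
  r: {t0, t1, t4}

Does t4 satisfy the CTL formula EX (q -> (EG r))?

EG r: greatest fixpoint, start Z0 = {t0, t1, t4}, keep only states in Sat with some successor in Z. Z1 = {t0, t1}; fixed.
Sat(EG r) = {t0, t1}
Sat(q -> (EG r)) = {t0, t1, t4}
Sat(EX (q -> (EG r))) = {s : some successor in {t0, t1, t4}} = {t0, t1, t2, t3}
t4 ∉ Sat(EX (q -> (EG r))) = {t0, t1, t2, t3}, so the formula does not hold at t4.

No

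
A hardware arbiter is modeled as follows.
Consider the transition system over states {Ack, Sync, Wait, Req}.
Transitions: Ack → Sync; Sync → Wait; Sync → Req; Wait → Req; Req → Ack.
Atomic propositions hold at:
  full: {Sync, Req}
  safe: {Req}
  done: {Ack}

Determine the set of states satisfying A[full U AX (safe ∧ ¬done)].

{Wait}

Sat(¬done) = {Sync, Wait, Req}
Sat(safe ∧ ¬done) = {Req}
Sat(AX (safe ∧ ¬done)) = {s : every successor in {Req}} = {Wait}
A[full U AX (safe ∧ ¬done)]: least fixpoint, start Z0 = Sat(AX (safe ∧ ¬done)) = {Wait}, add states in Sat(full) with every successor in Z. Already a fixed point.
Sat(A[full U AX (safe ∧ ¬done)]) = {Wait}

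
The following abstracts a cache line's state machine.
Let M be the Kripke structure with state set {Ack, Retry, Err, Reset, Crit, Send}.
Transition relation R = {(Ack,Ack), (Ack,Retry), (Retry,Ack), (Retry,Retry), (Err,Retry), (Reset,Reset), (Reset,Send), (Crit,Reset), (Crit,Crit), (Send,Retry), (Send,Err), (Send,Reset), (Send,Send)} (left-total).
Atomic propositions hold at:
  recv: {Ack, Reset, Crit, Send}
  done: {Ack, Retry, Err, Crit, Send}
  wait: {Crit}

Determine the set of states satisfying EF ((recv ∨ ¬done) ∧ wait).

{Crit}

Sat(¬done) = {Reset}
Sat(recv ∨ ¬done) = {Ack, Reset, Crit, Send}
Sat((recv ∨ ¬done) ∧ wait) = {Crit}
EF ((recv ∨ ¬done) ∧ wait): least fixpoint, start Z0 = {Crit}, add states with some successor in Z. Already a fixed point.
Sat(EF ((recv ∨ ¬done) ∧ wait)) = {Crit}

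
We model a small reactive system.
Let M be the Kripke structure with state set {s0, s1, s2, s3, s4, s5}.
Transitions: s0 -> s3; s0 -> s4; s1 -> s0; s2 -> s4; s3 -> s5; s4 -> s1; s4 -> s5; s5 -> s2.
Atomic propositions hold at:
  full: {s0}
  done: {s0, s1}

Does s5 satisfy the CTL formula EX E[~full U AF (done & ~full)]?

Sat(~full) = {s1, s2, s3, s4, s5}
Sat(done & ~full) = {s1}
AF (done & ~full): least fixpoint, start Z0 = {s1}, add states with every successor in Z. Already a fixed point.
Sat(AF (done & ~full)) = {s1}
E[~full U AF (done & ~full)]: least fixpoint, start Z0 = Sat(AF (done & ~full)) = {s1}, add states in Sat(~full) with some successor in Z. Z1 = {s1, s4}; Z2 = {s1, s2, s4}; Z3 = {s1, s2, s4, s5}; Z4 = {s1, s2, s3, s4, s5}; fixed.
Sat(E[~full U AF (done & ~full)]) = {s1, s2, s3, s4, s5}
Sat(EX E[~full U AF (done & ~full)]) = {s : some successor in {s1, s2, s3, s4, s5}} = {s0, s2, s3, s4, s5}
s5 ∈ Sat(EX E[~full U AF (done & ~full)]) = {s0, s2, s3, s4, s5}, so the formula holds at s5.

Yes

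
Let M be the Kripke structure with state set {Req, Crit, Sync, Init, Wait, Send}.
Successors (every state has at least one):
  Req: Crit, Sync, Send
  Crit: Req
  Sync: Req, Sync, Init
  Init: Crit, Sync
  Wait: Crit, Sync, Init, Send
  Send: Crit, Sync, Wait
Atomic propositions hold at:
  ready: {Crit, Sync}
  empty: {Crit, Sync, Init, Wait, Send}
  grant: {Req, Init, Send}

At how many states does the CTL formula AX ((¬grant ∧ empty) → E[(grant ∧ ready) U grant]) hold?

1

Sat(¬grant) = {Crit, Sync, Wait}
Sat(¬grant ∧ empty) = {Crit, Sync, Wait}
Sat(grant ∧ ready) = ∅
E[(grant ∧ ready) U grant]: least fixpoint, start Z0 = Sat(grant) = {Req, Init, Send}, add states in Sat(grant ∧ ready) with some successor in Z. Already a fixed point.
Sat(E[(grant ∧ ready) U grant]) = {Req, Init, Send}
Sat((¬grant ∧ empty) → E[(grant ∧ ready) U grant]) = {Req, Init, Send}
Sat(AX ((¬grant ∧ empty) → E[(grant ∧ ready) U grant])) = {s : every successor in {Req, Init, Send}} = {Crit}
|Sat(AX ((¬grant ∧ empty) → E[(grant ∧ ready) U grant]))| = |{Crit}| = 1.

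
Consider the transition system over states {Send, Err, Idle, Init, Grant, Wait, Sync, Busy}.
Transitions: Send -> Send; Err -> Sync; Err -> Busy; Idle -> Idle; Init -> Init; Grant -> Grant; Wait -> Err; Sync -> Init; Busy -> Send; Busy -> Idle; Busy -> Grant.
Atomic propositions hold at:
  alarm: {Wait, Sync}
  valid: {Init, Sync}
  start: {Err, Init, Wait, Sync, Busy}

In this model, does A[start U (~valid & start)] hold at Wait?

Yes

Sat(~valid) = {Send, Err, Idle, Grant, Wait, Busy}
Sat(~valid & start) = {Err, Wait, Busy}
A[start U (~valid & start)]: least fixpoint, start Z0 = Sat((~valid & start)) = {Err, Wait, Busy}, add states in Sat(start) with every successor in Z. Already a fixed point.
Sat(A[start U (~valid & start)]) = {Err, Wait, Busy}
Wait ∈ Sat(A[start U (~valid & start)]) = {Err, Wait, Busy}, so the formula holds at Wait.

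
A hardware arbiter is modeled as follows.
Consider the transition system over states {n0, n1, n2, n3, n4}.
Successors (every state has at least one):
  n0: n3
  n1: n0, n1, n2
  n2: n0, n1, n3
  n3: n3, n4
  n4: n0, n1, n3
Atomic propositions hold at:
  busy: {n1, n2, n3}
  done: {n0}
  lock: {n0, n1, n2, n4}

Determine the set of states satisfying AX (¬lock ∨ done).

{n0}

Sat(¬lock) = {n3}
Sat(¬lock ∨ done) = {n0, n3}
Sat(AX (¬lock ∨ done)) = {s : every successor in {n0, n3}} = {n0}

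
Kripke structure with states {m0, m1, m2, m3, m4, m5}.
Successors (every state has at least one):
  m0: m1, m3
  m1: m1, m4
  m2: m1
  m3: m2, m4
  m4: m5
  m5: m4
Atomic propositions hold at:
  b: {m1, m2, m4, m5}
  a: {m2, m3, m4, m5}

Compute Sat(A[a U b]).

{m1, m2, m3, m4, m5}

A[a U b]: least fixpoint, start Z0 = Sat(b) = {m1, m2, m4, m5}, add states in Sat(a) with every successor in Z. Z1 = {m1, m2, m3, m4, m5}; fixed.
Sat(A[a U b]) = {m1, m2, m3, m4, m5}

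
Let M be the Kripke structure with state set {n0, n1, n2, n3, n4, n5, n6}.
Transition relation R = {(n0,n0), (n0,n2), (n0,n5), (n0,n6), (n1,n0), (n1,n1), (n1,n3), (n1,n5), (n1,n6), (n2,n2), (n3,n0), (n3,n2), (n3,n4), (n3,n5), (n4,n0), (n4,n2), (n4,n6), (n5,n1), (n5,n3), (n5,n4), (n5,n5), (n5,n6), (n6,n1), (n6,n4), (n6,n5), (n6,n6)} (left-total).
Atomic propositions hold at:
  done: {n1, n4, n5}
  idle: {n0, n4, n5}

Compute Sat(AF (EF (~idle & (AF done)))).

Sat(~idle) = {n1, n2, n3, n6}
AF done: least fixpoint, start Z0 = {n1, n4, n5}, add states with every successor in Z. Already a fixed point.
Sat(AF done) = {n1, n4, n5}
Sat(~idle & (AF done)) = {n1}
EF (~idle & (AF done)): least fixpoint, start Z0 = {n1}, add states with some successor in Z. Z1 = {n1, n5, n6}; Z2 = {n0, n1, n3, n4, n5, n6}; fixed.
Sat(EF (~idle & (AF done))) = {n0, n1, n3, n4, n5, n6}
AF (EF (~idle & (AF done))): least fixpoint, start Z0 = {n0, n1, n3, n4, n5, n6}, add states with every successor in Z. Already a fixed point.
Sat(AF (EF (~idle & (AF done)))) = {n0, n1, n3, n4, n5, n6}

{n0, n1, n3, n4, n5, n6}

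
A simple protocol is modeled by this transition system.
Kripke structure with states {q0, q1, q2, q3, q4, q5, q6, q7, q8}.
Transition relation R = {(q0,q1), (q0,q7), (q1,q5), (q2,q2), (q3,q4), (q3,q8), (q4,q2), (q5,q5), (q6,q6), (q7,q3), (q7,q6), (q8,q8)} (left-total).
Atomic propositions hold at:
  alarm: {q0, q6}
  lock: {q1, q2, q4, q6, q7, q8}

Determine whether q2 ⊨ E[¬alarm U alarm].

Sat(¬alarm) = {q1, q2, q3, q4, q5, q7, q8}
E[¬alarm U alarm]: least fixpoint, start Z0 = Sat(alarm) = {q0, q6}, add states in Sat(¬alarm) with some successor in Z. Z1 = {q0, q6, q7}; fixed.
Sat(E[¬alarm U alarm]) = {q0, q6, q7}
q2 ∉ Sat(E[¬alarm U alarm]) = {q0, q6, q7}, so the formula does not hold at q2.

No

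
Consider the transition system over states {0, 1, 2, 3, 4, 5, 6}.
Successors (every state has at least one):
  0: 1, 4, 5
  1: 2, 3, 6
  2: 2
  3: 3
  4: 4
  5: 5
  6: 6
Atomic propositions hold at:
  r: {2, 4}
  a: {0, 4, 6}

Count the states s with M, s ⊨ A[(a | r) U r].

2

Sat(a | r) = {0, 2, 4, 6}
A[(a | r) U r]: least fixpoint, start Z0 = Sat(r) = {2, 4}, add states in Sat(a | r) with every successor in Z. Already a fixed point.
Sat(A[(a | r) U r]) = {2, 4}
|Sat(A[(a | r) U r])| = |{2, 4}| = 2.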